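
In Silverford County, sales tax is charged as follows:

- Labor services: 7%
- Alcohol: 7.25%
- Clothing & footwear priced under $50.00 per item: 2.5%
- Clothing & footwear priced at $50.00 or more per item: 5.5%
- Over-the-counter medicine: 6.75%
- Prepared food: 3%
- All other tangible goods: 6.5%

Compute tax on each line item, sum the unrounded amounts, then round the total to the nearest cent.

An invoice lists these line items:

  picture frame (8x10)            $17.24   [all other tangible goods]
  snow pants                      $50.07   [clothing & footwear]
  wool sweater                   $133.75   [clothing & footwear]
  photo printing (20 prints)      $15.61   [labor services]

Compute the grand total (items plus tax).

$228.99

Picture frame (8x10) $17.24: all other tangible goods → 6.5% → $1.1206
Snow pants $50.07: clothing & footwear, $50.00 or more → 5.5% → $2.75385
Wool sweater $133.75: clothing & footwear, $50.00 or more → 5.5% → $7.35625
Photo printing (20 prints) $15.61: labor services → 7% → $1.0927
Subtotal = $216.67; unrounded tax = $12.3234 → $12.32; total due = $228.99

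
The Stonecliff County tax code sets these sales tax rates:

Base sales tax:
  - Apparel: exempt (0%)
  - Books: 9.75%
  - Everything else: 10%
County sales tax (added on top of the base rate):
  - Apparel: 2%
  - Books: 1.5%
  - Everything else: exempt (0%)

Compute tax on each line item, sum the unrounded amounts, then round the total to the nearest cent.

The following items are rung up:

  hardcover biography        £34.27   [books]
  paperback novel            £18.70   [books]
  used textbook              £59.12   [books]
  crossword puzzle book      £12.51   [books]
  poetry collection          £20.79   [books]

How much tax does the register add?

Hardcover biography £34.27: books → 9.75% + 1.5% county = 11.25% → £3.855375
Paperback novel £18.70: books → 9.75% + 1.5% county = 11.25% → £2.10375
Used textbook £59.12: books → 9.75% + 1.5% county = 11.25% → £6.651
Crossword puzzle book £12.51: books → 9.75% + 1.5% county = 11.25% → £1.407375
Poetry collection £20.79: books → 9.75% + 1.5% county = 11.25% → £2.338875
Unrounded tax sum = £16.356375 → £16.36

£16.36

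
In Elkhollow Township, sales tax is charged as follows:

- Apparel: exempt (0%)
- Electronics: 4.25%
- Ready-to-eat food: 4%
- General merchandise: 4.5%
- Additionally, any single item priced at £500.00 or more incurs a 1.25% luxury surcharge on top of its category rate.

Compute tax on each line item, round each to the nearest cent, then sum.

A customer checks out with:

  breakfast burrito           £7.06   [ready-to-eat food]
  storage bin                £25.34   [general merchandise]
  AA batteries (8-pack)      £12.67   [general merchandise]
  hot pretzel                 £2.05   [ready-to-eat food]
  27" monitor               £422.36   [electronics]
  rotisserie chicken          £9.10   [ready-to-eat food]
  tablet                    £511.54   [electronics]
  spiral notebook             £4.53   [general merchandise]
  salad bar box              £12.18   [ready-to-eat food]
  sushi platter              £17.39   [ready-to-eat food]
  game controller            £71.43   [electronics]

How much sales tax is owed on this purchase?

£52.94

Breakfast burrito £7.06: ready-to-eat food → 4% → £0.28
Storage bin £25.34: general merchandise → 4.5% → £1.14
AA batteries (8-pack) £12.67: general merchandise → 4.5% → £0.57
Hot pretzel £2.05: ready-to-eat food → 4% → £0.08
27" monitor £422.36: electronics → 4.25% → £17.95
Rotisserie chicken £9.10: ready-to-eat food → 4% → £0.36
Tablet £511.54: electronics → 4.25% + 1.25% surcharge = 5.5% → £28.13
Spiral notebook £4.53: general merchandise → 4.5% → £0.20
Salad bar box £12.18: ready-to-eat food → 4% → £0.49
Sushi platter £17.39: ready-to-eat food → 4% → £0.70
Game controller £71.43: electronics → 4.25% → £3.04
Total tax = £0.28 + £1.14 + £0.57 + £0.08 + £17.95 + £0.36 + £28.13 + £0.20 + £0.49 + £0.70 + £3.04 = £52.94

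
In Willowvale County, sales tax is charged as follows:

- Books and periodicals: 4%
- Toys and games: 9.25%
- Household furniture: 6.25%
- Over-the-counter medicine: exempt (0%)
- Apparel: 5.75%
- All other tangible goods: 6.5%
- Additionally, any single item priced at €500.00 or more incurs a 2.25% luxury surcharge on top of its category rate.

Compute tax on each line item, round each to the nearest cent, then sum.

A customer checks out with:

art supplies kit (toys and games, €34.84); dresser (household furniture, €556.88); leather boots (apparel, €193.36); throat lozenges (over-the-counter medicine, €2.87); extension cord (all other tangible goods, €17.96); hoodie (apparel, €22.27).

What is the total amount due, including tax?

€892.30

Art supplies kit €34.84: toys and games → 9.25% → €3.22
Dresser €556.88: household furniture → 6.25% + 2.25% surcharge = 8.5% → €47.33
Leather boots €193.36: apparel → 5.75% → €11.12
Throat lozenges €2.87: over-the-counter medicine → 0% → €0.00
Extension cord €17.96: all other tangible goods → 6.5% → €1.17
Hoodie €22.27: apparel → 5.75% → €1.28
Subtotal = €828.18; tax = €64.12; total due = €892.30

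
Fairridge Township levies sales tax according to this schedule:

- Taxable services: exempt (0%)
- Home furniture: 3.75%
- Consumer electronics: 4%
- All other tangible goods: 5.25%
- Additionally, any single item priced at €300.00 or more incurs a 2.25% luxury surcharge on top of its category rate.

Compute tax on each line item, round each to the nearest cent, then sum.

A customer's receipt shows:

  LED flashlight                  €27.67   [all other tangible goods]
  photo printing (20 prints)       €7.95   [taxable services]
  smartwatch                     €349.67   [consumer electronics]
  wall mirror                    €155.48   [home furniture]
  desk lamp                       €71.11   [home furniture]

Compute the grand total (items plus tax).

LED flashlight €27.67: all other tangible goods → 5.25% → €1.45
Photo printing (20 prints) €7.95: taxable services → 0% → €0.00
Smartwatch €349.67: consumer electronics → 4% + 2.25% surcharge = 6.25% → €21.85
Wall mirror €155.48: home furniture → 3.75% → €5.83
Desk lamp €71.11: home furniture → 3.75% → €2.67
Subtotal = €611.88; tax = €31.80; total due = €643.68

€643.68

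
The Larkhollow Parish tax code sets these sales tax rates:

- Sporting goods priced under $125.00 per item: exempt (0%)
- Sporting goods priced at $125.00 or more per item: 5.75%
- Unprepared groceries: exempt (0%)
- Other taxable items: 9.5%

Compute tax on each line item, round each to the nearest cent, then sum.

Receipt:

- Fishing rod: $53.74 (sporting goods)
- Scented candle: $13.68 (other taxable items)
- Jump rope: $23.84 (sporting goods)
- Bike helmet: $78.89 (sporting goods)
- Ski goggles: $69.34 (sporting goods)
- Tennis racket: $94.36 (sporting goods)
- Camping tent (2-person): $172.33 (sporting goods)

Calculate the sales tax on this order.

$11.21

Fishing rod $53.74: sporting goods, under $125.00 → 0% → $0.00
Scented candle $13.68: other taxable items → 9.5% → $1.30
Jump rope $23.84: sporting goods, under $125.00 → 0% → $0.00
Bike helmet $78.89: sporting goods, under $125.00 → 0% → $0.00
Ski goggles $69.34: sporting goods, under $125.00 → 0% → $0.00
Tennis racket $94.36: sporting goods, under $125.00 → 0% → $0.00
Camping tent (2-person) $172.33: sporting goods, $125.00 or more → 5.75% → $9.91
Total tax = $1.30 + $9.91 = $11.21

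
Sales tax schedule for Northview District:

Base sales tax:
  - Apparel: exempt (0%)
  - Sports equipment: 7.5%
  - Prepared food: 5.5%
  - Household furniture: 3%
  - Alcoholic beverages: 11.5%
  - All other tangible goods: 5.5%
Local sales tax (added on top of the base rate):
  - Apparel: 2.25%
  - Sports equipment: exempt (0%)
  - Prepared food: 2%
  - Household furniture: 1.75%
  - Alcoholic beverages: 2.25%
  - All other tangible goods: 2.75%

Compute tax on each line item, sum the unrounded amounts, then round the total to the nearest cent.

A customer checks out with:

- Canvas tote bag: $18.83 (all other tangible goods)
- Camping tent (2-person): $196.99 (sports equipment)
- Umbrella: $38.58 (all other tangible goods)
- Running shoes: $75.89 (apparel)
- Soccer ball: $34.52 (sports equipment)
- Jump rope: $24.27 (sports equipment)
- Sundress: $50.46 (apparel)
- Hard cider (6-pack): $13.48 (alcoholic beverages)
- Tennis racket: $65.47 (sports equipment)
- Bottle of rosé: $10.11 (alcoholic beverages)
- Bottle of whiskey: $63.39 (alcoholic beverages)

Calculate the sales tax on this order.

$43.63

Canvas tote bag $18.83: all other tangible goods → 5.5% + 2.75% local = 8.25% → $1.553475
Camping tent (2-person) $196.99: sports equipment → 7.5% + 0% local = 7.5% → $14.77425
Umbrella $38.58: all other tangible goods → 5.5% + 2.75% local = 8.25% → $3.18285
Running shoes $75.89: apparel → 0% + 2.25% local = 2.25% → $1.707525
Soccer ball $34.52: sports equipment → 7.5% + 0% local = 7.5% → $2.589
Jump rope $24.27: sports equipment → 7.5% + 0% local = 7.5% → $1.82025
Sundress $50.46: apparel → 0% + 2.25% local = 2.25% → $1.13535
Hard cider (6-pack) $13.48: alcoholic beverages → 11.5% + 2.25% local = 13.75% → $1.8535
Tennis racket $65.47: sports equipment → 7.5% + 0% local = 7.5% → $4.91025
Bottle of rosé $10.11: alcoholic beverages → 11.5% + 2.25% local = 13.75% → $1.390125
Bottle of whiskey $63.39: alcoholic beverages → 11.5% + 2.25% local = 13.75% → $8.716125
Unrounded tax sum = $43.6327 → $43.63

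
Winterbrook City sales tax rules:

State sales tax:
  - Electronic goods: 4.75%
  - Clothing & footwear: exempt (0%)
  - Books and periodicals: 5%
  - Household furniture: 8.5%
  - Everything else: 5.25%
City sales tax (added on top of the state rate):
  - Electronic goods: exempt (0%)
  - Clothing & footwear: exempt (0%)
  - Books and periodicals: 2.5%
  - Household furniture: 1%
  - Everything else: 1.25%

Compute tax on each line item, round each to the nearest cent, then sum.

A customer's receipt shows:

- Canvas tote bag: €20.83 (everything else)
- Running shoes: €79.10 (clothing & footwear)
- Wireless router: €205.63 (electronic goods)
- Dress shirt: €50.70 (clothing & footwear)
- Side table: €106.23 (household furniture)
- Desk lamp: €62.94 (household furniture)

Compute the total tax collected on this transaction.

Canvas tote bag €20.83: everything else → 5.25% + 1.25% city = 6.5% → €1.35
Running shoes €79.10: clothing & footwear → 0% + 0% city = 0% → €0.00
Wireless router €205.63: electronic goods → 4.75% + 0% city = 4.75% → €9.77
Dress shirt €50.70: clothing & footwear → 0% + 0% city = 0% → €0.00
Side table €106.23: household furniture → 8.5% + 1% city = 9.5% → €10.09
Desk lamp €62.94: household furniture → 8.5% + 1% city = 9.5% → €5.98
Total tax = €1.35 + €9.77 + €10.09 + €5.98 = €27.19

€27.19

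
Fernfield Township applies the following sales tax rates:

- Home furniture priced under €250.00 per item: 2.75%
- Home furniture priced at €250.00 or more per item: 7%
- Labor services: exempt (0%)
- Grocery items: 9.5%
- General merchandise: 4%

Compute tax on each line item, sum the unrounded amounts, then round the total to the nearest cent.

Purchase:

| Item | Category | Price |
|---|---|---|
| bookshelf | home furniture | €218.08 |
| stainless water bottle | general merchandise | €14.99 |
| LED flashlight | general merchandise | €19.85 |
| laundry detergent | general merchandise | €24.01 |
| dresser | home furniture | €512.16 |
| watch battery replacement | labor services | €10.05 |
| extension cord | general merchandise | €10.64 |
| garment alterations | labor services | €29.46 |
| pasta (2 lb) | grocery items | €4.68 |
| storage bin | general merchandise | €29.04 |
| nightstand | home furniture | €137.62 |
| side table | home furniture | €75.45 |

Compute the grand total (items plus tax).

€1138.12

Bookshelf €218.08: home furniture, under €250.00 → 2.75% → €5.9972
Stainless water bottle €14.99: general merchandise → 4% → €0.5996
LED flashlight €19.85: general merchandise → 4% → €0.794
Laundry detergent €24.01: general merchandise → 4% → €0.9604
Dresser €512.16: home furniture, €250.00 or more → 7% → €35.8512
Watch battery replacement €10.05: labor services → 0% → €0.00
Extension cord €10.64: general merchandise → 4% → €0.4256
Garment alterations €29.46: labor services → 0% → €0.00
Pasta (2 lb) €4.68: grocery items → 9.5% → €0.4446
Storage bin €29.04: general merchandise → 4% → €1.1616
Nightstand €137.62: home furniture, under €250.00 → 2.75% → €3.78455
Side table €75.45: home furniture, under €250.00 → 2.75% → €2.074875
Subtotal = €1086.03; unrounded tax = €52.093625 → €52.09; total due = €1138.12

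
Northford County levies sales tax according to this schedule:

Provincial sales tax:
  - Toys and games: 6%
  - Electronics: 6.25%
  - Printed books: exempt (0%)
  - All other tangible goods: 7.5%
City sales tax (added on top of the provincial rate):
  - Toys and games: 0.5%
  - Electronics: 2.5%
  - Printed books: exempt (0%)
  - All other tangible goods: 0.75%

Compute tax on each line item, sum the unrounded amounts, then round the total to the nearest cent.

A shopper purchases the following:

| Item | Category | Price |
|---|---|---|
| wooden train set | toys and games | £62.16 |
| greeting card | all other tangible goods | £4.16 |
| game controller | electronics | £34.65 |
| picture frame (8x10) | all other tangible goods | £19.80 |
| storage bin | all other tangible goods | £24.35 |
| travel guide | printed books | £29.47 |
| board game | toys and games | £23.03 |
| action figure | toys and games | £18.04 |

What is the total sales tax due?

Wooden train set £62.16: toys and games → 6% + 0.5% city = 6.5% → £4.0404
Greeting card £4.16: all other tangible goods → 7.5% + 0.75% city = 8.25% → £0.3432
Game controller £34.65: electronics → 6.25% + 2.5% city = 8.75% → £3.031875
Picture frame (8x10) £19.80: all other tangible goods → 7.5% + 0.75% city = 8.25% → £1.6335
Storage bin £24.35: all other tangible goods → 7.5% + 0.75% city = 8.25% → £2.008875
Travel guide £29.47: printed books → 0% + 0% city = 0% → £0.00
Board game £23.03: toys and games → 6% + 0.5% city = 6.5% → £1.49695
Action figure £18.04: toys and games → 6% + 0.5% city = 6.5% → £1.1726
Unrounded tax sum = £13.7274 → £13.73

£13.73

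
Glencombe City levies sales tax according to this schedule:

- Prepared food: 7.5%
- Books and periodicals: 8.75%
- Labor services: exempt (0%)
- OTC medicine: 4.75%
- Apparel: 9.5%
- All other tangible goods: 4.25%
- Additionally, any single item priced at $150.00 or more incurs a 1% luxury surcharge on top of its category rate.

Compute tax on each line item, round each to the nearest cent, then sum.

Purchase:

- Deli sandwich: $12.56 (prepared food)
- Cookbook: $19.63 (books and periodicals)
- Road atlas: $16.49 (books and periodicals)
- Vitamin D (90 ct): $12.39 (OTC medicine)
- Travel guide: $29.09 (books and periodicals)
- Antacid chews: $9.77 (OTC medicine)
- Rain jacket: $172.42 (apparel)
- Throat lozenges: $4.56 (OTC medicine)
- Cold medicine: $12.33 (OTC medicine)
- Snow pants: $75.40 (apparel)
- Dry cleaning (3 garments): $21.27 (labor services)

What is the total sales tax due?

$33.77

Deli sandwich $12.56: prepared food → 7.5% → $0.94
Cookbook $19.63: books and periodicals → 8.75% → $1.72
Road atlas $16.49: books and periodicals → 8.75% → $1.44
Vitamin D (90 ct) $12.39: OTC medicine → 4.75% → $0.59
Travel guide $29.09: books and periodicals → 8.75% → $2.55
Antacid chews $9.77: OTC medicine → 4.75% → $0.46
Rain jacket $172.42: apparel → 9.5% + 1% surcharge = 10.5% → $18.10
Throat lozenges $4.56: OTC medicine → 4.75% → $0.22
Cold medicine $12.33: OTC medicine → 4.75% → $0.59
Snow pants $75.40: apparel → 9.5% → $7.16
Dry cleaning (3 garments) $21.27: labor services → 0% → $0.00
Total tax = $0.94 + $1.72 + $1.44 + $0.59 + $2.55 + $0.46 + $18.10 + $0.22 + $0.59 + $7.16 = $33.77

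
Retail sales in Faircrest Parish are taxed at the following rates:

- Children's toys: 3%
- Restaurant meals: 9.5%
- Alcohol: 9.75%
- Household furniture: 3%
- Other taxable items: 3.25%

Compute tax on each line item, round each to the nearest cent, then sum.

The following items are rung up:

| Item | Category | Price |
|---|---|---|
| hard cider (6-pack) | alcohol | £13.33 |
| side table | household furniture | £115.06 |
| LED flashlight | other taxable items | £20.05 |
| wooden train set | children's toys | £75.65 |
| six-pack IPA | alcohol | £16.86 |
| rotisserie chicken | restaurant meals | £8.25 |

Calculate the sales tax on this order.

Hard cider (6-pack) £13.33: alcohol → 9.75% → £1.30
Side table £115.06: household furniture → 3% → £3.45
LED flashlight £20.05: other taxable items → 3.25% → £0.65
Wooden train set £75.65: children's toys → 3% → £2.27
Six-pack IPA £16.86: alcohol → 9.75% → £1.64
Rotisserie chicken £8.25: restaurant meals → 9.5% → £0.78
Total tax = £1.30 + £3.45 + £0.65 + £2.27 + £1.64 + £0.78 = £10.09

£10.09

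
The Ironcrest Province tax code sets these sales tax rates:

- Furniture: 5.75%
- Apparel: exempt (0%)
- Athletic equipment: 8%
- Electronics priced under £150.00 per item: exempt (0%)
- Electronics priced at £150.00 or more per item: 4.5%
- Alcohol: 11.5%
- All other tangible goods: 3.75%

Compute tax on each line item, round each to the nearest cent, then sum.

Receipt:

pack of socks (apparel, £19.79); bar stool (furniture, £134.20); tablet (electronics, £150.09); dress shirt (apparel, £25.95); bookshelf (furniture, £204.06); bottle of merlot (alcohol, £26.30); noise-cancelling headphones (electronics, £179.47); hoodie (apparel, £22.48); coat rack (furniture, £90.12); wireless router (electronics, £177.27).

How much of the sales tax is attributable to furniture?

Bar stool £134.20: furniture → 5.75% → £7.72
Bookshelf £204.06: furniture → 5.75% → £11.73
Coat rack £90.12: furniture → 5.75% → £5.18
Tax on furniture = £7.72 + £11.73 + £5.18 = £24.63

£24.63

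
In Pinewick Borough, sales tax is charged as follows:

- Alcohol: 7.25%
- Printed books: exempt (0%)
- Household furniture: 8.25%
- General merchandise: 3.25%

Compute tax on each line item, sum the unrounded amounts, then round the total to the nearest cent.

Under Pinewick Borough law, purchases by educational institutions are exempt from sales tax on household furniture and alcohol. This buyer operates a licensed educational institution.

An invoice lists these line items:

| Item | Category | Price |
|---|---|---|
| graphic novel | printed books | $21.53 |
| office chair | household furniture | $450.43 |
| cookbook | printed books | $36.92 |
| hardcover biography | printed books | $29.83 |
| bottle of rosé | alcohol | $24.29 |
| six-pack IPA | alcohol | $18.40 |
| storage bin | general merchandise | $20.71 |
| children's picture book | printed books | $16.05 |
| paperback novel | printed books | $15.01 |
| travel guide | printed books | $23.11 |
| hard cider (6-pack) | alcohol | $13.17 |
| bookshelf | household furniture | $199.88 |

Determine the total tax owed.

$0.67

Graphic novel $21.53: printed books → 0% → $0.00
Office chair $450.43: household furniture, buyer-exempt → 0% → $0.00
Cookbook $36.92: printed books → 0% → $0.00
Hardcover biography $29.83: printed books → 0% → $0.00
Bottle of rosé $24.29: alcohol, buyer-exempt → 0% → $0.00
Six-pack IPA $18.40: alcohol, buyer-exempt → 0% → $0.00
Storage bin $20.71: general merchandise → 3.25% → $0.673075
Children's picture book $16.05: printed books → 0% → $0.00
Paperback novel $15.01: printed books → 0% → $0.00
Travel guide $23.11: printed books → 0% → $0.00
Hard cider (6-pack) $13.17: alcohol, buyer-exempt → 0% → $0.00
Bookshelf $199.88: household furniture, buyer-exempt → 0% → $0.00
Unrounded tax sum = $0.673075 → $0.67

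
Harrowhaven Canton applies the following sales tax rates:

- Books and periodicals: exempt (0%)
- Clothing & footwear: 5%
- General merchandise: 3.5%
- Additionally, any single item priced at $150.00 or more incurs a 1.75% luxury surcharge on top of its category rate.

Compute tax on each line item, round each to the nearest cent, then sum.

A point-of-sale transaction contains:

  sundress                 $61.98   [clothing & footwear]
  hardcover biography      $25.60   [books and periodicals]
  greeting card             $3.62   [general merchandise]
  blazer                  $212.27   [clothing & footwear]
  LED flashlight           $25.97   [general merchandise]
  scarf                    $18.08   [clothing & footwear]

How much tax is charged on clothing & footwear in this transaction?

$18.33

Sundress $61.98: clothing & footwear → 5% → $3.10
Blazer $212.27: clothing & footwear → 5% + 1.75% surcharge = 6.75% → $14.33
Scarf $18.08: clothing & footwear → 5% → $0.90
Tax on clothing & footwear = $3.10 + $14.33 + $0.90 = $18.33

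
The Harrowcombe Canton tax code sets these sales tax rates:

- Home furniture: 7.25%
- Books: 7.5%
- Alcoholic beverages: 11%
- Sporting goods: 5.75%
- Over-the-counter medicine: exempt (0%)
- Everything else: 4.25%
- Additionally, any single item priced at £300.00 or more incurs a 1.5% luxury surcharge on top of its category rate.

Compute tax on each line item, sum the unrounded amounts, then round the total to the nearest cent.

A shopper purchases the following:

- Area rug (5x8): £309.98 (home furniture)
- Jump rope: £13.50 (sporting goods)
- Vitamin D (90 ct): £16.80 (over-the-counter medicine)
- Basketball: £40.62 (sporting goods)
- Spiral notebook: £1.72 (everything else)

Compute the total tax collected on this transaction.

£30.31

Area rug (5x8) £309.98: home furniture → 7.25% + 1.5% surcharge = 8.75% → £27.12325
Jump rope £13.50: sporting goods → 5.75% → £0.77625
Vitamin D (90 ct) £16.80: over-the-counter medicine → 0% → £0.00
Basketball £40.62: sporting goods → 5.75% → £2.33565
Spiral notebook £1.72: everything else → 4.25% → £0.0731
Unrounded tax sum = £30.30825 → £30.31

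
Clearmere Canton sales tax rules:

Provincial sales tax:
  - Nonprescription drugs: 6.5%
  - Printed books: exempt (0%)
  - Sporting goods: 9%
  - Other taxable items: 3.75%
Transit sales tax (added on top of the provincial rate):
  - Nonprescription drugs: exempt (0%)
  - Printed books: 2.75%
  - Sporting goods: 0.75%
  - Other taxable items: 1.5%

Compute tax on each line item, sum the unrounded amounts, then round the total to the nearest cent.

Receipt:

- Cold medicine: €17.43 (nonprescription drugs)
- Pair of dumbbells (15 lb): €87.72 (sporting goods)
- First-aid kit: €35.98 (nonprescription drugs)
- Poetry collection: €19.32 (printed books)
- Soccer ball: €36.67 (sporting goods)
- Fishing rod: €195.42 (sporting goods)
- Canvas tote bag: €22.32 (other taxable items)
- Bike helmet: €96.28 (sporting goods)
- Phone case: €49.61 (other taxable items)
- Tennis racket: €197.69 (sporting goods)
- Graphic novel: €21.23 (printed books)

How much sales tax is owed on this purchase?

€68.21

Cold medicine €17.43: nonprescription drugs → 6.5% + 0% transit = 6.5% → €1.13295
Pair of dumbbells (15 lb) €87.72: sporting goods → 9% + 0.75% transit = 9.75% → €8.5527
First-aid kit €35.98: nonprescription drugs → 6.5% + 0% transit = 6.5% → €2.3387
Poetry collection €19.32: printed books → 0% + 2.75% transit = 2.75% → €0.5313
Soccer ball €36.67: sporting goods → 9% + 0.75% transit = 9.75% → €3.575325
Fishing rod €195.42: sporting goods → 9% + 0.75% transit = 9.75% → €19.05345
Canvas tote bag €22.32: other taxable items → 3.75% + 1.5% transit = 5.25% → €1.1718
Bike helmet €96.28: sporting goods → 9% + 0.75% transit = 9.75% → €9.3873
Phone case €49.61: other taxable items → 3.75% + 1.5% transit = 5.25% → €2.604525
Tennis racket €197.69: sporting goods → 9% + 0.75% transit = 9.75% → €19.274775
Graphic novel €21.23: printed books → 0% + 2.75% transit = 2.75% → €0.583825
Unrounded tax sum = €68.20665 → €68.21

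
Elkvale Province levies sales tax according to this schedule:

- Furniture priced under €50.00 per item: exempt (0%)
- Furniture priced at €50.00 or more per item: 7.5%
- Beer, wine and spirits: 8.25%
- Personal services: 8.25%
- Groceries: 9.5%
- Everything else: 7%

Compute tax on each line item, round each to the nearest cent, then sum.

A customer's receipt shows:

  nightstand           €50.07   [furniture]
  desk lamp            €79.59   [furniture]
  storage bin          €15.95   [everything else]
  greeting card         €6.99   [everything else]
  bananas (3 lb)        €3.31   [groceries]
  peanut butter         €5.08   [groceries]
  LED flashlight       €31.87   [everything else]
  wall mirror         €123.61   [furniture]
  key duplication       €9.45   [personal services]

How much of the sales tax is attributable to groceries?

Bananas (3 lb) €3.31: groceries → 9.5% → €0.31
Peanut butter €5.08: groceries → 9.5% → €0.48
Tax on groceries = €0.31 + €0.48 = €0.79

€0.79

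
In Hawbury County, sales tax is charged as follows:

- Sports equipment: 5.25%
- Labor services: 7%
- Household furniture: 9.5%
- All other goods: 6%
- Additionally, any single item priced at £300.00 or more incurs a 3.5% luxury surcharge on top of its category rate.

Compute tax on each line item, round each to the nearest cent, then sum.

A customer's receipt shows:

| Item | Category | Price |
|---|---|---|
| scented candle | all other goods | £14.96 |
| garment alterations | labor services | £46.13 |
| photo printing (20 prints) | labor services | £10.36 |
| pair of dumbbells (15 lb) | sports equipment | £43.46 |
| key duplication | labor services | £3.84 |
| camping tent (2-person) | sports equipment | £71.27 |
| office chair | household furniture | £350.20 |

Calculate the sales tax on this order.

£56.68

Scented candle £14.96: all other goods → 6% → £0.90
Garment alterations £46.13: labor services → 7% → £3.23
Photo printing (20 prints) £10.36: labor services → 7% → £0.73
Pair of dumbbells (15 lb) £43.46: sports equipment → 5.25% → £2.28
Key duplication £3.84: labor services → 7% → £0.27
Camping tent (2-person) £71.27: sports equipment → 5.25% → £3.74
Office chair £350.20: household furniture → 9.5% + 3.5% surcharge = 13% → £45.53
Total tax = £0.90 + £3.23 + £0.73 + £2.28 + £0.27 + £3.74 + £45.53 = £56.68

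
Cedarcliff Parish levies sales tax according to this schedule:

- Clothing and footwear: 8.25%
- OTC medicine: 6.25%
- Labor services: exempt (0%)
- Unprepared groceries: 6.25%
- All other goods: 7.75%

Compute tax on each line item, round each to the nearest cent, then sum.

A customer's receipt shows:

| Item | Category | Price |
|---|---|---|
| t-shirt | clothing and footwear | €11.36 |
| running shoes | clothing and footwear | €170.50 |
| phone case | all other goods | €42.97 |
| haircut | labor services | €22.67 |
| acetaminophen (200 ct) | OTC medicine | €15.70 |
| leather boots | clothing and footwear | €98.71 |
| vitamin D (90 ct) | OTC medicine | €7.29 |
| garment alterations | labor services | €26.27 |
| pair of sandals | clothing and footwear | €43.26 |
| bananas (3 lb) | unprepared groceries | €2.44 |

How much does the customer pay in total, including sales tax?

€472.81

T-shirt €11.36: clothing and footwear → 8.25% → €0.94
Running shoes €170.50: clothing and footwear → 8.25% → €14.07
Phone case €42.97: all other goods → 7.75% → €3.33
Haircut €22.67: labor services → 0% → €0.00
Acetaminophen (200 ct) €15.70: OTC medicine → 6.25% → €0.98
Leather boots €98.71: clothing and footwear → 8.25% → €8.14
Vitamin D (90 ct) €7.29: OTC medicine → 6.25% → €0.46
Garment alterations €26.27: labor services → 0% → €0.00
Pair of sandals €43.26: clothing and footwear → 8.25% → €3.57
Bananas (3 lb) €2.44: unprepared groceries → 6.25% → €0.15
Subtotal = €441.17; tax = €31.64; total due = €472.81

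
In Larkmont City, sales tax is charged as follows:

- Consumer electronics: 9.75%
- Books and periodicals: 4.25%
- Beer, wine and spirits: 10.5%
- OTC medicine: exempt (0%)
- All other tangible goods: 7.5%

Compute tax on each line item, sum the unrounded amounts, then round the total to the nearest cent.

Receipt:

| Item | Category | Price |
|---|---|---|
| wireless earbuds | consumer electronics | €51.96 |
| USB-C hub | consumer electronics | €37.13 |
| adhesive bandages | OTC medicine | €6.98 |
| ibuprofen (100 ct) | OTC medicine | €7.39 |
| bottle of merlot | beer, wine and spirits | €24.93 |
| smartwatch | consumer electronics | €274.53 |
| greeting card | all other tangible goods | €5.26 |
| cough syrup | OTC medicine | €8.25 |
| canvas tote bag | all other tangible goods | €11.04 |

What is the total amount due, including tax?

Wireless earbuds €51.96: consumer electronics → 9.75% → €5.0661
USB-C hub €37.13: consumer electronics → 9.75% → €3.620175
Adhesive bandages €6.98: OTC medicine → 0% → €0.00
Ibuprofen (100 ct) €7.39: OTC medicine → 0% → €0.00
Bottle of merlot €24.93: beer, wine and spirits → 10.5% → €2.61765
Smartwatch €274.53: consumer electronics → 9.75% → €26.766675
Greeting card €5.26: all other tangible goods → 7.5% → €0.3945
Cough syrup €8.25: OTC medicine → 0% → €0.00
Canvas tote bag €11.04: all other tangible goods → 7.5% → €0.828
Subtotal = €427.47; unrounded tax = €39.2931 → €39.29; total due = €466.76

€466.76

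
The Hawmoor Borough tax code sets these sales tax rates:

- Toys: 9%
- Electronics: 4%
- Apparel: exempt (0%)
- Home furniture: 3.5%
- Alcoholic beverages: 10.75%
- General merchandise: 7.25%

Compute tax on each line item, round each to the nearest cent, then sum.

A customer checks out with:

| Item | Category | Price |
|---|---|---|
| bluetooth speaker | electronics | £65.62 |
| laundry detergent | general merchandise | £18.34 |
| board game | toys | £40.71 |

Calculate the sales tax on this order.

Bluetooth speaker £65.62: electronics → 4% → £2.62
Laundry detergent £18.34: general merchandise → 7.25% → £1.33
Board game £40.71: toys → 9% → £3.66
Total tax = £2.62 + £1.33 + £3.66 = £7.61

£7.61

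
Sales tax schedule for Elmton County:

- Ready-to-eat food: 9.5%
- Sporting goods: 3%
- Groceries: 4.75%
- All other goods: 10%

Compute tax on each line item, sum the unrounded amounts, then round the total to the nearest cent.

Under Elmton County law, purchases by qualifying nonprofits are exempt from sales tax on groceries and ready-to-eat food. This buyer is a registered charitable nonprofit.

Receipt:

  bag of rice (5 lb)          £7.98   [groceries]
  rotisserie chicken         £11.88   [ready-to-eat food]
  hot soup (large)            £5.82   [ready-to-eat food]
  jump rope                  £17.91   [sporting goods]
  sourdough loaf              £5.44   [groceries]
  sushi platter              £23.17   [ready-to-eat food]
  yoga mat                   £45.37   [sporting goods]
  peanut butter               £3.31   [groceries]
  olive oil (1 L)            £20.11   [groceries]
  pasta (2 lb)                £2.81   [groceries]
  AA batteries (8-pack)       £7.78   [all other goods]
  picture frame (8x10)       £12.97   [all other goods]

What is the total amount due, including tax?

£168.52

Bag of rice (5 lb) £7.98: groceries, buyer-exempt → 0% → £0.00
Rotisserie chicken £11.88: ready-to-eat food, buyer-exempt → 0% → £0.00
Hot soup (large) £5.82: ready-to-eat food, buyer-exempt → 0% → £0.00
Jump rope £17.91: sporting goods → 3% → £0.5373
Sourdough loaf £5.44: groceries, buyer-exempt → 0% → £0.00
Sushi platter £23.17: ready-to-eat food, buyer-exempt → 0% → £0.00
Yoga mat £45.37: sporting goods → 3% → £1.3611
Peanut butter £3.31: groceries, buyer-exempt → 0% → £0.00
Olive oil (1 L) £20.11: groceries, buyer-exempt → 0% → £0.00
Pasta (2 lb) £2.81: groceries, buyer-exempt → 0% → £0.00
AA batteries (8-pack) £7.78: all other goods → 10% → £0.778
Picture frame (8x10) £12.97: all other goods → 10% → £1.297
Subtotal = £164.55; unrounded tax = £3.9734 → £3.97; total due = £168.52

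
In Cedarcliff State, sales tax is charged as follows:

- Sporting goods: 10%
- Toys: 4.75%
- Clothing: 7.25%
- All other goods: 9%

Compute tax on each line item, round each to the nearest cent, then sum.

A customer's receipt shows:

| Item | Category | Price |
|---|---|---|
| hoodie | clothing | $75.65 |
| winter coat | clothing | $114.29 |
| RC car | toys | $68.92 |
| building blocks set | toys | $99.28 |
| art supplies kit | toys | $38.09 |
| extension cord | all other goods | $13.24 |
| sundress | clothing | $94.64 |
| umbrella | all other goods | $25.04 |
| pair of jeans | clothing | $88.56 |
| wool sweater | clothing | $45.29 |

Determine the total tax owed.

Hoodie $75.65: clothing → 7.25% → $5.48
Winter coat $114.29: clothing → 7.25% → $8.29
RC car $68.92: toys → 4.75% → $3.27
Building blocks set $99.28: toys → 4.75% → $4.72
Art supplies kit $38.09: toys → 4.75% → $1.81
Extension cord $13.24: all other goods → 9% → $1.19
Sundress $94.64: clothing → 7.25% → $6.86
Umbrella $25.04: all other goods → 9% → $2.25
Pair of jeans $88.56: clothing → 7.25% → $6.42
Wool sweater $45.29: clothing → 7.25% → $3.28
Total tax = $5.48 + $8.29 + $3.27 + $4.72 + $1.81 + $1.19 + $6.86 + $2.25 + $6.42 + $3.28 = $43.57

$43.57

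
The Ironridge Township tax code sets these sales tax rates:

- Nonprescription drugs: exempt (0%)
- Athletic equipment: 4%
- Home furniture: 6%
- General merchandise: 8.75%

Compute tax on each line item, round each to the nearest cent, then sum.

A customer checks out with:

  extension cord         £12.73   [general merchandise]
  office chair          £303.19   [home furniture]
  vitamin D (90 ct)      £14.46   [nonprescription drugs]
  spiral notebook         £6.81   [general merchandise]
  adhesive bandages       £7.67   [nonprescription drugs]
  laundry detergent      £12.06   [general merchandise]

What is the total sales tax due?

Extension cord £12.73: general merchandise → 8.75% → £1.11
Office chair £303.19: home furniture → 6% → £18.19
Vitamin D (90 ct) £14.46: nonprescription drugs → 0% → £0.00
Spiral notebook £6.81: general merchandise → 8.75% → £0.60
Adhesive bandages £7.67: nonprescription drugs → 0% → £0.00
Laundry detergent £12.06: general merchandise → 8.75% → £1.06
Total tax = £1.11 + £18.19 + £0.60 + £1.06 = £20.96

£20.96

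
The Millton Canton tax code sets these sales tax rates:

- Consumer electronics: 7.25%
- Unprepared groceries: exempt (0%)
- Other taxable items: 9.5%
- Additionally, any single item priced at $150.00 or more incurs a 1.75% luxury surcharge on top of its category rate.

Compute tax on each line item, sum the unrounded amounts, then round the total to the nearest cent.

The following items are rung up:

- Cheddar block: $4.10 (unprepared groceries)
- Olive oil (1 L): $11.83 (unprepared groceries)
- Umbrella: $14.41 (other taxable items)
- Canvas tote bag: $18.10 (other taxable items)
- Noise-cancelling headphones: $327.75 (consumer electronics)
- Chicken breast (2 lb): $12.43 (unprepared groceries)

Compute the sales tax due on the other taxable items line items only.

Umbrella $14.41: other taxable items → 9.5% → $1.36895
Canvas tote bag $18.10: other taxable items → 9.5% → $1.7195
Tax on other taxable items: unrounded sum = $3.08845 → $3.09

$3.09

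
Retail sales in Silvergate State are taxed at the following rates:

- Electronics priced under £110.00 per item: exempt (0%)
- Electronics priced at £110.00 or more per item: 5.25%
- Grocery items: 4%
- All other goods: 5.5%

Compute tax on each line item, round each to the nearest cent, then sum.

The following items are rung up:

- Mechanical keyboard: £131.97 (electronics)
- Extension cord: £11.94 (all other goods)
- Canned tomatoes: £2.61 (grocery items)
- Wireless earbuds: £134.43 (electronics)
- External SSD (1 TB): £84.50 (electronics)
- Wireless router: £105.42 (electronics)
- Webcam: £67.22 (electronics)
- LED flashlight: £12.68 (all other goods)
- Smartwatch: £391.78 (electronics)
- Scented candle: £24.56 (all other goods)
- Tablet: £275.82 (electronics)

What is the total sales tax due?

£51.85

Mechanical keyboard £131.97: electronics, £110.00 or more → 5.25% → £6.93
Extension cord £11.94: all other goods → 5.5% → £0.66
Canned tomatoes £2.61: grocery items → 4% → £0.10
Wireless earbuds £134.43: electronics, £110.00 or more → 5.25% → £7.06
External SSD (1 TB) £84.50: electronics, under £110.00 → 0% → £0.00
Wireless router £105.42: electronics, under £110.00 → 0% → £0.00
Webcam £67.22: electronics, under £110.00 → 0% → £0.00
LED flashlight £12.68: all other goods → 5.5% → £0.70
Smartwatch £391.78: electronics, £110.00 or more → 5.25% → £20.57
Scented candle £24.56: all other goods → 5.5% → £1.35
Tablet £275.82: electronics, £110.00 or more → 5.25% → £14.48
Total tax = £6.93 + £0.66 + £0.10 + £7.06 + £0.70 + £20.57 + £1.35 + £14.48 = £51.85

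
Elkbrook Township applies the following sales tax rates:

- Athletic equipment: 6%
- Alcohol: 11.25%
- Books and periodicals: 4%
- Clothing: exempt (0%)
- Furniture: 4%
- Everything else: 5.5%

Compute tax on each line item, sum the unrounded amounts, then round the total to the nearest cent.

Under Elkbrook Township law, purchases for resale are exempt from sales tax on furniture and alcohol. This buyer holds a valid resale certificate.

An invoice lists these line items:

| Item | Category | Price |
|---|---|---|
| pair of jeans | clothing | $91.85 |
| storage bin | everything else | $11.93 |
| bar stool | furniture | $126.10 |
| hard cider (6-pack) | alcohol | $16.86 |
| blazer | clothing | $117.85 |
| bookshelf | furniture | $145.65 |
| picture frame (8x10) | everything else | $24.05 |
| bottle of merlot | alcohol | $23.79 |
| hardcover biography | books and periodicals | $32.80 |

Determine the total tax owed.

$3.29

Pair of jeans $91.85: clothing → 0% → $0.00
Storage bin $11.93: everything else → 5.5% → $0.65615
Bar stool $126.10: furniture, buyer-exempt → 0% → $0.00
Hard cider (6-pack) $16.86: alcohol, buyer-exempt → 0% → $0.00
Blazer $117.85: clothing → 0% → $0.00
Bookshelf $145.65: furniture, buyer-exempt → 0% → $0.00
Picture frame (8x10) $24.05: everything else → 5.5% → $1.32275
Bottle of merlot $23.79: alcohol, buyer-exempt → 0% → $0.00
Hardcover biography $32.80: books and periodicals → 4% → $1.312
Unrounded tax sum = $3.2909 → $3.29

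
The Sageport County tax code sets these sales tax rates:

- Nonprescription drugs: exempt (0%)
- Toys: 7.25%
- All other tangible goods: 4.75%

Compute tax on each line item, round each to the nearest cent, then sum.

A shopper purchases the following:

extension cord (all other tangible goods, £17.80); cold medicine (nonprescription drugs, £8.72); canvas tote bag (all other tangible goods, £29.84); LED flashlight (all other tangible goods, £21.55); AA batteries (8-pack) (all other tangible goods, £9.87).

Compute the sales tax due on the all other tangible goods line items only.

Extension cord £17.80: all other tangible goods → 4.75% → £0.85
Canvas tote bag £29.84: all other tangible goods → 4.75% → £1.42
LED flashlight £21.55: all other tangible goods → 4.75% → £1.02
AA batteries (8-pack) £9.87: all other tangible goods → 4.75% → £0.47
Tax on all other tangible goods = £0.85 + £1.42 + £1.02 + £0.47 = £3.76

£3.76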